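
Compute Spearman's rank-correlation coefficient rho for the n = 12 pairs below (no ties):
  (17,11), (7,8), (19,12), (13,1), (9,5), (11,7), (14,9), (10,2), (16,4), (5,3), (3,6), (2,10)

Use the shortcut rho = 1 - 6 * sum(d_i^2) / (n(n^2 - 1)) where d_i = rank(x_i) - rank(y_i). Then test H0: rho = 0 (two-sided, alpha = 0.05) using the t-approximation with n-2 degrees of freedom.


Step 1: Rank x and y separately (midranks; no ties here).
rank(x): 17->11, 7->4, 19->12, 13->8, 9->5, 11->7, 14->9, 10->6, 16->10, 5->3, 3->2, 2->1
rank(y): 11->11, 8->8, 12->12, 1->1, 5->5, 7->7, 9->9, 2->2, 4->4, 3->3, 6->6, 10->10
Step 2: d_i = R_x(i) - R_y(i); compute d_i^2.
  (11-11)^2=0, (4-8)^2=16, (12-12)^2=0, (8-1)^2=49, (5-5)^2=0, (7-7)^2=0, (9-9)^2=0, (6-2)^2=16, (10-4)^2=36, (3-3)^2=0, (2-6)^2=16, (1-10)^2=81
sum(d^2) = 214.
Step 3: rho = 1 - 6*214 / (12*(12^2 - 1)) = 1 - 1284/1716 = 0.251748.
Step 4: Under H0, t = rho * sqrt((n-2)/(1-rho^2)) = 0.8226 ~ t(10).
Step 5: Two-sided p-value from the t-distribution with 10 df = 0.429919.
Step 6: alpha = 0.05. fail to reject H0.

rho = 0.2517, p = 0.429919, fail to reject H0 at alpha = 0.05.


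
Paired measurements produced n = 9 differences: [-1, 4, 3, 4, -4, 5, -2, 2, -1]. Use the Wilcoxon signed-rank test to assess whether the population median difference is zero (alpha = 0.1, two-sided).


Step 1: Drop any zero differences (none here) and take |d_i|.
|d| = [1, 4, 3, 4, 4, 5, 2, 2, 1]
Step 2: Midrank |d_i| (ties get averaged ranks).
ranks: |1|->1.5, |4|->7, |3|->5, |4|->7, |4|->7, |5|->9, |2|->3.5, |2|->3.5, |1|->1.5
Step 3: Attach original signs; sum ranks with positive sign and with negative sign.
W+ = 7 + 5 + 7 + 9 + 3.5 = 31.5
W- = 1.5 + 7 + 3.5 + 1.5 = 13.5
(Check: W+ + W- = 45 should equal n(n+1)/2 = 45.)
Step 4: Test statistic W = min(W+, W-) = 13.5.
Step 5: Ties in |d|, so use the tie-corrected normal approximation.
        E[W] = n(n+1)/4 = 9*10/4 = 22.5.
        Tie groups: |d|=1 (t=2), |d|=2 (t=2), |d|=4 (t=3); sum(t^3 - t) = 36.
        Var[W] = n(n+1)(2n+1)/24 - sum(t^3-t)/48 = 1710/24 - 36/48 = 70.5.
        z = (W - E[W]) / sqrt(Var[W]) = (13.5 - 22.5) / 8.3964 = -1.0719.
        Two-sided p = 2*Phi(z) = 0.283772.
Step 6: alpha = 0.1. fail to reject H0.

W+ = 31.5, W- = 13.5, W = min = 13.5, p = 0.283772, fail to reject H0.


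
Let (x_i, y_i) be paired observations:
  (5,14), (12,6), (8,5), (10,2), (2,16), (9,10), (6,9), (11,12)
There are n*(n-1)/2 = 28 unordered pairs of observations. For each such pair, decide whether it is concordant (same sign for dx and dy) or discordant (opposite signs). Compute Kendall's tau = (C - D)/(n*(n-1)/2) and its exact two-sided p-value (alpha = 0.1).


Step 1: Enumerate the 28 unordered pairs (i,j) with i<j and classify each by sign(x_j-x_i) * sign(y_j-y_i).
  (1,2):dx=+7,dy=-8->D; (1,3):dx=+3,dy=-9->D; (1,4):dx=+5,dy=-12->D; (1,5):dx=-3,dy=+2->D
  (1,6):dx=+4,dy=-4->D; (1,7):dx=+1,dy=-5->D; (1,8):dx=+6,dy=-2->D; (2,3):dx=-4,dy=-1->C
  (2,4):dx=-2,dy=-4->C; (2,5):dx=-10,dy=+10->D; (2,6):dx=-3,dy=+4->D; (2,7):dx=-6,dy=+3->D
  (2,8):dx=-1,dy=+6->D; (3,4):dx=+2,dy=-3->D; (3,5):dx=-6,dy=+11->D; (3,6):dx=+1,dy=+5->C
  (3,7):dx=-2,dy=+4->D; (3,8):dx=+3,dy=+7->C; (4,5):dx=-8,dy=+14->D; (4,6):dx=-1,dy=+8->D
  (4,7):dx=-4,dy=+7->D; (4,8):dx=+1,dy=+10->C; (5,6):dx=+7,dy=-6->D; (5,7):dx=+4,dy=-7->D
  (5,8):dx=+9,dy=-4->D; (6,7):dx=-3,dy=-1->C; (6,8):dx=+2,dy=+2->C; (7,8):dx=+5,dy=+3->C
Step 2: C = 8, D = 20, total pairs = 28.
Step 3: tau = (C - D)/(n(n-1)/2) = (8 - 20)/28 = -0.428571.
Step 4: Exact two-sided p-value (enumerate n! = 40320 permutations of y under H0): p = 0.178869.
Step 5: alpha = 0.1. fail to reject H0.

tau_b = -0.4286 (C=8, D=20), p = 0.178869, fail to reject H0.


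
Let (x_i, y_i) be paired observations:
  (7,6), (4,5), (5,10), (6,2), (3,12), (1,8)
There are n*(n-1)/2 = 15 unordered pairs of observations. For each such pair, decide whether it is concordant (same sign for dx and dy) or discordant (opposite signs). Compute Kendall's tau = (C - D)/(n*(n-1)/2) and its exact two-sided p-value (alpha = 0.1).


Step 1: Enumerate the 15 unordered pairs (i,j) with i<j and classify each by sign(x_j-x_i) * sign(y_j-y_i).
  (1,2):dx=-3,dy=-1->C; (1,3):dx=-2,dy=+4->D; (1,4):dx=-1,dy=-4->C; (1,5):dx=-4,dy=+6->D
  (1,6):dx=-6,dy=+2->D; (2,3):dx=+1,dy=+5->C; (2,4):dx=+2,dy=-3->D; (2,5):dx=-1,dy=+7->D
  (2,6):dx=-3,dy=+3->D; (3,4):dx=+1,dy=-8->D; (3,5):dx=-2,dy=+2->D; (3,6):dx=-4,dy=-2->C
  (4,5):dx=-3,dy=+10->D; (4,6):dx=-5,dy=+6->D; (5,6):dx=-2,dy=-4->C
Step 2: C = 5, D = 10, total pairs = 15.
Step 3: tau = (C - D)/(n(n-1)/2) = (5 - 10)/15 = -0.333333.
Step 4: Exact two-sided p-value (enumerate n! = 720 permutations of y under H0): p = 0.469444.
Step 5: alpha = 0.1. fail to reject H0.

tau_b = -0.3333 (C=5, D=10), p = 0.469444, fail to reject H0.


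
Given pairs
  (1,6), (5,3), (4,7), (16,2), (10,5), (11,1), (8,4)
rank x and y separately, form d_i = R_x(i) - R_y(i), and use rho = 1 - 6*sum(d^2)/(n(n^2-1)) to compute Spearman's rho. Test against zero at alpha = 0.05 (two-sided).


Step 1: Rank x and y separately (midranks; no ties here).
rank(x): 1->1, 5->3, 4->2, 16->7, 10->5, 11->6, 8->4
rank(y): 6->6, 3->3, 7->7, 2->2, 5->5, 1->1, 4->4
Step 2: d_i = R_x(i) - R_y(i); compute d_i^2.
  (1-6)^2=25, (3-3)^2=0, (2-7)^2=25, (7-2)^2=25, (5-5)^2=0, (6-1)^2=25, (4-4)^2=0
sum(d^2) = 100.
Step 3: rho = 1 - 6*100 / (7*(7^2 - 1)) = 1 - 600/336 = -0.785714.
Step 4: Under H0, t = rho * sqrt((n-2)/(1-rho^2)) = -2.8402 ~ t(5).
Step 5: Two-sided p-value from the t-distribution with 5 df = 0.036238.
Step 6: alpha = 0.05. reject H0.

rho = -0.7857, p = 0.036238, reject H0 at alpha = 0.05.


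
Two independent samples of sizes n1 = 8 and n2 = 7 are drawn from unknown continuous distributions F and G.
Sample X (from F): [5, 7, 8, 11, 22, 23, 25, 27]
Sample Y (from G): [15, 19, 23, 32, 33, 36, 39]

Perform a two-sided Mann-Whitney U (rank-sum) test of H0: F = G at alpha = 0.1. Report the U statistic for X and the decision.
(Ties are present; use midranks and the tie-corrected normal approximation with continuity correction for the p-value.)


Step 1: Combine and sort all 15 observations; assign midranks.
sorted (value, group): (5,X), (7,X), (8,X), (11,X), (15,Y), (19,Y), (22,X), (23,X), (23,Y), (25,X), (27,X), (32,Y), (33,Y), (36,Y), (39,Y)
ranks: 5->1, 7->2, 8->3, 11->4, 15->5, 19->6, 22->7, 23->8.5, 23->8.5, 25->10, 27->11, 32->12, 33->13, 36->14, 39->15
Step 2: Rank sum for X: R1 = 1 + 2 + 3 + 4 + 7 + 8.5 + 10 + 11 = 46.5.
Step 3: U_X = R1 - n1(n1+1)/2 = 46.5 - 8*9/2 = 46.5 - 36 = 10.5.
       U_Y = n1*n2 - U_X = 56 - 10.5 = 45.5.
Step 4: Ties are present, so use the tie-corrected normal approximation (with continuity correction) for the p-value.
Step 5: p-value = 0.048939; compare to alpha = 0.1. reject H0.

U_X = 10.5, p = 0.048939, reject H0 at alpha = 0.1.


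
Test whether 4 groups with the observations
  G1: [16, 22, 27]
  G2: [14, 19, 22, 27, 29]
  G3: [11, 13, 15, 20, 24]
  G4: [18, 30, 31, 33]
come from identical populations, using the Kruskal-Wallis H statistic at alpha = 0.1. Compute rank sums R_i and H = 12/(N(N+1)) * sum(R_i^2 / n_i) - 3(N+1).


Step 1: Combine all N = 17 observations and assign midranks.
sorted (value, group, rank): (11,G3,1), (13,G3,2), (14,G2,3), (15,G3,4), (16,G1,5), (18,G4,6), (19,G2,7), (20,G3,8), (22,G1,9.5), (22,G2,9.5), (24,G3,11), (27,G1,12.5), (27,G2,12.5), (29,G2,14), (30,G4,15), (31,G4,16), (33,G4,17)
Step 2: Sum ranks within each group.
R_1 = 27 (n_1 = 3)
R_2 = 46 (n_2 = 5)
R_3 = 26 (n_3 = 5)
R_4 = 54 (n_4 = 4)
Step 3: H = 12/(N(N+1)) * sum(R_i^2/n_i) - 3(N+1)
     = 12/(17*18) * (27^2/3 + 46^2/5 + 26^2/5 + 54^2/4) - 3*18
     = 0.039216 * 1530.4 - 54
     = 6.015686.
Step 4: Ties present; correction factor C = 1 - 12/(17^3 - 17) = 0.997549. Corrected H = 6.015686 / 0.997549 = 6.030467.
Step 5: Under H0, H ~ chi^2(3); p-value = 0.110137.
Step 6: alpha = 0.1. fail to reject H0.

H = 6.0305, df = 3, p = 0.110137, fail to reject H0.


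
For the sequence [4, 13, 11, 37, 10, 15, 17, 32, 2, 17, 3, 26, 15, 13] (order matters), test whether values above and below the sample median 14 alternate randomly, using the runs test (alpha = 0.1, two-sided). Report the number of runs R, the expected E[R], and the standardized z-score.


Step 1: Compute median = 14; label A = above, B = below.
Labels in order: BBBABAAABABAAB  (n_A = 7, n_B = 7)
Step 2: Count runs R = 9.
Step 3: Under H0 (random ordering), E[R] = 2*n_A*n_B/(n_A+n_B) + 1 = 2*7*7/14 + 1 = 8.0000.
        Var[R] = 2*n_A*n_B*(2*n_A*n_B - n_A - n_B) / ((n_A+n_B)^2 * (n_A+n_B-1)) = 8232/2548 = 3.2308.
        SD[R] = 1.7974.
Step 4: Continuity-corrected z = (R - 0.5 - E[R]) / SD[R] = (9 - 0.5 - 8.0000) / 1.7974 = 0.2782.
Step 5: Two-sided p-value via normal approximation = 2*(1 - Phi(|z|)) = 0.780879.
Step 6: alpha = 0.1. fail to reject H0.

R = 9, z = 0.2782, p = 0.780879, fail to reject H0.


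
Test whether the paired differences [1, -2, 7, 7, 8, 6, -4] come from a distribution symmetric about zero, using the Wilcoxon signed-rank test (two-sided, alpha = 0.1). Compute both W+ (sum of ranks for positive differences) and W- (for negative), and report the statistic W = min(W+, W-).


Step 1: Drop any zero differences (none here) and take |d_i|.
|d| = [1, 2, 7, 7, 8, 6, 4]
Step 2: Midrank |d_i| (ties get averaged ranks).
ranks: |1|->1, |2|->2, |7|->5.5, |7|->5.5, |8|->7, |6|->4, |4|->3
Step 3: Attach original signs; sum ranks with positive sign and with negative sign.
W+ = 1 + 5.5 + 5.5 + 7 + 4 = 23
W- = 2 + 3 = 5
(Check: W+ + W- = 28 should equal n(n+1)/2 = 28.)
Step 4: Test statistic W = min(W+, W-) = 5.
Step 5: Ties in |d|, so use the tie-corrected normal approximation.
        E[W] = n(n+1)/4 = 7*8/4 = 14.
        Tie groups: |d|=7 (t=2); sum(t^3 - t) = 6.
        Var[W] = n(n+1)(2n+1)/24 - sum(t^3-t)/48 = 840/24 - 6/48 = 34.875.
        z = (W - E[W]) / sqrt(Var[W]) = (5 - 14) / 5.9055 = -1.5240.
        Two-sided p = 2*Phi(z) = 0.127508.
Step 6: alpha = 0.1. fail to reject H0.

W+ = 23, W- = 5, W = min = 5, p = 0.127508, fail to reject H0.


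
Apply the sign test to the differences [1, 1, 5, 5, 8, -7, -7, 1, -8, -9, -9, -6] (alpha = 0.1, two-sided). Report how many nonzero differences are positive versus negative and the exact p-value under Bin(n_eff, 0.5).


Step 1: Discard zero differences. Original n = 12; n_eff = number of nonzero differences = 12.
Nonzero differences (with sign): +1, +1, +5, +5, +8, -7, -7, +1, -8, -9, -9, -6
Step 2: Count signs: positive = 6, negative = 6.
Step 3: Under H0: P(positive) = 0.5, so the number of positives S ~ Bin(12, 0.5).
Step 4: Two-sided exact p-value = sum of Bin(12,0.5) probabilities at or below the observed probability = 1.000000.
Step 5: alpha = 0.1. fail to reject H0.

n_eff = 12, pos = 6, neg = 6, p = 1.000000, fail to reject H0.


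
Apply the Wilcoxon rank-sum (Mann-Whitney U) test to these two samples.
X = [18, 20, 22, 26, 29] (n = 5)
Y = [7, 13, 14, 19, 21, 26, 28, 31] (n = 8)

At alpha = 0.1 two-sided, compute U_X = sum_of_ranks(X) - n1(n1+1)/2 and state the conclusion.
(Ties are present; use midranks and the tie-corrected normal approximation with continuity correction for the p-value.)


Step 1: Combine and sort all 13 observations; assign midranks.
sorted (value, group): (7,Y), (13,Y), (14,Y), (18,X), (19,Y), (20,X), (21,Y), (22,X), (26,X), (26,Y), (28,Y), (29,X), (31,Y)
ranks: 7->1, 13->2, 14->3, 18->4, 19->5, 20->6, 21->7, 22->8, 26->9.5, 26->9.5, 28->11, 29->12, 31->13
Step 2: Rank sum for X: R1 = 4 + 6 + 8 + 9.5 + 12 = 39.5.
Step 3: U_X = R1 - n1(n1+1)/2 = 39.5 - 5*6/2 = 39.5 - 15 = 24.5.
       U_Y = n1*n2 - U_X = 40 - 24.5 = 15.5.
Step 4: Ties are present, so use the tie-corrected normal approximation (with continuity correction) for the p-value.
Step 5: p-value = 0.557643; compare to alpha = 0.1. fail to reject H0.

U_X = 24.5, p = 0.557643, fail to reject H0 at alpha = 0.1.


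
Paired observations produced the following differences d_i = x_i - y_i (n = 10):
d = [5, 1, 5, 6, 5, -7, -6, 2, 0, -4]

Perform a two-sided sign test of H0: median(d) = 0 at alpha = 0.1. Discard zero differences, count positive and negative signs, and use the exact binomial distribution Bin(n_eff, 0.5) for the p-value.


Step 1: Discard zero differences. Original n = 10; n_eff = number of nonzero differences = 9.
Nonzero differences (with sign): +5, +1, +5, +6, +5, -7, -6, +2, -4
Step 2: Count signs: positive = 6, negative = 3.
Step 3: Under H0: P(positive) = 0.5, so the number of positives S ~ Bin(9, 0.5).
Step 4: Two-sided exact p-value = sum of Bin(9,0.5) probabilities at or below the observed probability = 0.507812.
Step 5: alpha = 0.1. fail to reject H0.

n_eff = 9, pos = 6, neg = 3, p = 0.507812, fail to reject H0.


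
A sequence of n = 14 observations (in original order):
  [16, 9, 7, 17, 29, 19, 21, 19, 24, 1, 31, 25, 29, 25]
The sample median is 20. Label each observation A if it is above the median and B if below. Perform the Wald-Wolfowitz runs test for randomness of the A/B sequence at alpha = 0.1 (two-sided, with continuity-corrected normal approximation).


Step 1: Compute median = 20; label A = above, B = below.
Labels in order: BBBBABABABAAAA  (n_A = 7, n_B = 7)
Step 2: Count runs R = 8.
Step 3: Under H0 (random ordering), E[R] = 2*n_A*n_B/(n_A+n_B) + 1 = 2*7*7/14 + 1 = 8.0000.
        Var[R] = 2*n_A*n_B*(2*n_A*n_B - n_A - n_B) / ((n_A+n_B)^2 * (n_A+n_B-1)) = 8232/2548 = 3.2308.
        SD[R] = 1.7974.
Step 4: R = E[R], so z = 0 with no continuity correction.
Step 5: Two-sided p-value via normal approximation = 2*(1 - Phi(|z|)) = 1.000000.
Step 6: alpha = 0.1. fail to reject H0.

R = 8, z = 0.0000, p = 1.000000, fail to reject H0.


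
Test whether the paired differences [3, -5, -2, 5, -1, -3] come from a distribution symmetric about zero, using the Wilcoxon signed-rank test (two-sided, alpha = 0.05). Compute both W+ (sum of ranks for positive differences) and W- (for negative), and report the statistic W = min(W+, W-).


Step 1: Drop any zero differences (none here) and take |d_i|.
|d| = [3, 5, 2, 5, 1, 3]
Step 2: Midrank |d_i| (ties get averaged ranks).
ranks: |3|->3.5, |5|->5.5, |2|->2, |5|->5.5, |1|->1, |3|->3.5
Step 3: Attach original signs; sum ranks with positive sign and with negative sign.
W+ = 3.5 + 5.5 = 9
W- = 5.5 + 2 + 1 + 3.5 = 12
(Check: W+ + W- = 21 should equal n(n+1)/2 = 21.)
Step 4: Test statistic W = min(W+, W-) = 9.
Step 5: Ties in |d|, so use the tie-corrected normal approximation.
        E[W] = n(n+1)/4 = 6*7/4 = 10.5.
        Tie groups: |d|=3 (t=2), |d|=5 (t=2); sum(t^3 - t) = 12.
        Var[W] = n(n+1)(2n+1)/24 - sum(t^3-t)/48 = 546/24 - 12/48 = 22.5.
        z = (W - E[W]) / sqrt(Var[W]) = (9 - 10.5) / 4.7434 = -0.3162.
        Two-sided p = 2*Phi(z) = 0.751830.
Step 6: alpha = 0.05. fail to reject H0.

W+ = 9, W- = 12, W = min = 9, p = 0.751830, fail to reject H0.


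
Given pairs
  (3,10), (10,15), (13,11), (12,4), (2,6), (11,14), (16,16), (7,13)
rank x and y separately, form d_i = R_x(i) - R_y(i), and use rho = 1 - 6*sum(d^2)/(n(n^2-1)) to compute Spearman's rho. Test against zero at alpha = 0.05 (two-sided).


Step 1: Rank x and y separately (midranks; no ties here).
rank(x): 3->2, 10->4, 13->7, 12->6, 2->1, 11->5, 16->8, 7->3
rank(y): 10->3, 15->7, 11->4, 4->1, 6->2, 14->6, 16->8, 13->5
Step 2: d_i = R_x(i) - R_y(i); compute d_i^2.
  (2-3)^2=1, (4-7)^2=9, (7-4)^2=9, (6-1)^2=25, (1-2)^2=1, (5-6)^2=1, (8-8)^2=0, (3-5)^2=4
sum(d^2) = 50.
Step 3: rho = 1 - 6*50 / (8*(8^2 - 1)) = 1 - 300/504 = 0.404762.
Step 4: Under H0, t = rho * sqrt((n-2)/(1-rho^2)) = 1.0842 ~ t(6).
Step 5: Two-sided p-value from the t-distribution with 6 df = 0.319889.
Step 6: alpha = 0.05. fail to reject H0.

rho = 0.4048, p = 0.319889, fail to reject H0 at alpha = 0.05.


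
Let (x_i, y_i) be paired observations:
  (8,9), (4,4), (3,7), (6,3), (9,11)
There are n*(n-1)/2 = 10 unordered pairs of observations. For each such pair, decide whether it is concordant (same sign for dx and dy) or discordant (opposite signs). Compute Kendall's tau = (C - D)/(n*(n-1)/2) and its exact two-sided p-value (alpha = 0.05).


Step 1: Enumerate the 10 unordered pairs (i,j) with i<j and classify each by sign(x_j-x_i) * sign(y_j-y_i).
  (1,2):dx=-4,dy=-5->C; (1,3):dx=-5,dy=-2->C; (1,4):dx=-2,dy=-6->C; (1,5):dx=+1,dy=+2->C
  (2,3):dx=-1,dy=+3->D; (2,4):dx=+2,dy=-1->D; (2,5):dx=+5,dy=+7->C; (3,4):dx=+3,dy=-4->D
  (3,5):dx=+6,dy=+4->C; (4,5):dx=+3,dy=+8->C
Step 2: C = 7, D = 3, total pairs = 10.
Step 3: tau = (C - D)/(n(n-1)/2) = (7 - 3)/10 = 0.400000.
Step 4: Exact two-sided p-value (enumerate n! = 120 permutations of y under H0): p = 0.483333.
Step 5: alpha = 0.05. fail to reject H0.

tau_b = 0.4000 (C=7, D=3), p = 0.483333, fail to reject H0.


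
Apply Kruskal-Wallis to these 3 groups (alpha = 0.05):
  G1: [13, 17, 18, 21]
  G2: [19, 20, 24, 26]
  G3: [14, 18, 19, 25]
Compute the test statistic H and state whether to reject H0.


Step 1: Combine all N = 12 observations and assign midranks.
sorted (value, group, rank): (13,G1,1), (14,G3,2), (17,G1,3), (18,G1,4.5), (18,G3,4.5), (19,G2,6.5), (19,G3,6.5), (20,G2,8), (21,G1,9), (24,G2,10), (25,G3,11), (26,G2,12)
Step 2: Sum ranks within each group.
R_1 = 17.5 (n_1 = 4)
R_2 = 36.5 (n_2 = 4)
R_3 = 24 (n_3 = 4)
Step 3: H = 12/(N(N+1)) * sum(R_i^2/n_i) - 3(N+1)
     = 12/(12*13) * (17.5^2/4 + 36.5^2/4 + 24^2/4) - 3*13
     = 0.076923 * 553.625 - 39
     = 3.586538.
Step 4: Ties present; correction factor C = 1 - 12/(12^3 - 12) = 0.993007. Corrected H = 3.586538 / 0.993007 = 3.611796.
Step 5: Under H0, H ~ chi^2(2); p-value = 0.164327.
Step 6: alpha = 0.05. fail to reject H0.

H = 3.6118, df = 2, p = 0.164327, fail to reject H0.


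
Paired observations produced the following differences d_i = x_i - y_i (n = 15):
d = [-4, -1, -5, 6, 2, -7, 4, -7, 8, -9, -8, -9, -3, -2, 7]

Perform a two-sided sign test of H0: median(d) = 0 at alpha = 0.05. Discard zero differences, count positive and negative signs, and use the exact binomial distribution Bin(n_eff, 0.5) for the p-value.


Step 1: Discard zero differences. Original n = 15; n_eff = number of nonzero differences = 15.
Nonzero differences (with sign): -4, -1, -5, +6, +2, -7, +4, -7, +8, -9, -8, -9, -3, -2, +7
Step 2: Count signs: positive = 5, negative = 10.
Step 3: Under H0: P(positive) = 0.5, so the number of positives S ~ Bin(15, 0.5).
Step 4: Two-sided exact p-value = sum of Bin(15,0.5) probabilities at or below the observed probability = 0.301758.
Step 5: alpha = 0.05. fail to reject H0.

n_eff = 15, pos = 5, neg = 10, p = 0.301758, fail to reject H0.


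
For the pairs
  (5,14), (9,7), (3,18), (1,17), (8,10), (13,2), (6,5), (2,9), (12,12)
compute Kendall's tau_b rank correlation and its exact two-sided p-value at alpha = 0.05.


Step 1: Enumerate the 36 unordered pairs (i,j) with i<j and classify each by sign(x_j-x_i) * sign(y_j-y_i).
  (1,2):dx=+4,dy=-7->D; (1,3):dx=-2,dy=+4->D; (1,4):dx=-4,dy=+3->D; (1,5):dx=+3,dy=-4->D
  (1,6):dx=+8,dy=-12->D; (1,7):dx=+1,dy=-9->D; (1,8):dx=-3,dy=-5->C; (1,9):dx=+7,dy=-2->D
  (2,3):dx=-6,dy=+11->D; (2,4):dx=-8,dy=+10->D; (2,5):dx=-1,dy=+3->D; (2,6):dx=+4,dy=-5->D
  (2,7):dx=-3,dy=-2->C; (2,8):dx=-7,dy=+2->D; (2,9):dx=+3,dy=+5->C; (3,4):dx=-2,dy=-1->C
  (3,5):dx=+5,dy=-8->D; (3,6):dx=+10,dy=-16->D; (3,7):dx=+3,dy=-13->D; (3,8):dx=-1,dy=-9->C
  (3,9):dx=+9,dy=-6->D; (4,5):dx=+7,dy=-7->D; (4,6):dx=+12,dy=-15->D; (4,7):dx=+5,dy=-12->D
  (4,8):dx=+1,dy=-8->D; (4,9):dx=+11,dy=-5->D; (5,6):dx=+5,dy=-8->D; (5,7):dx=-2,dy=-5->C
  (5,8):dx=-6,dy=-1->C; (5,9):dx=+4,dy=+2->C; (6,7):dx=-7,dy=+3->D; (6,8):dx=-11,dy=+7->D
  (6,9):dx=-1,dy=+10->D; (7,8):dx=-4,dy=+4->D; (7,9):dx=+6,dy=+7->C; (8,9):dx=+10,dy=+3->C
Step 2: C = 10, D = 26, total pairs = 36.
Step 3: tau = (C - D)/(n(n-1)/2) = (10 - 26)/36 = -0.444444.
Step 4: Exact two-sided p-value (enumerate n! = 362880 permutations of y under H0): p = 0.119439.
Step 5: alpha = 0.05. fail to reject H0.

tau_b = -0.4444 (C=10, D=26), p = 0.119439, fail to reject H0.


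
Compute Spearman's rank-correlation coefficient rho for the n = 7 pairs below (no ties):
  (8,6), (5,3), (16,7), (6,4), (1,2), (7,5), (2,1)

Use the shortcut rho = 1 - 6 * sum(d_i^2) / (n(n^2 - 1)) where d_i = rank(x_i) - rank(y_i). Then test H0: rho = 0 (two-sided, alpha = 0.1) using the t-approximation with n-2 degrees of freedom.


Step 1: Rank x and y separately (midranks; no ties here).
rank(x): 8->6, 5->3, 16->7, 6->4, 1->1, 7->5, 2->2
rank(y): 6->6, 3->3, 7->7, 4->4, 2->2, 5->5, 1->1
Step 2: d_i = R_x(i) - R_y(i); compute d_i^2.
  (6-6)^2=0, (3-3)^2=0, (7-7)^2=0, (4-4)^2=0, (1-2)^2=1, (5-5)^2=0, (2-1)^2=1
sum(d^2) = 2.
Step 3: rho = 1 - 6*2 / (7*(7^2 - 1)) = 1 - 12/336 = 0.964286.
Step 4: Under H0, t = rho * sqrt((n-2)/(1-rho^2)) = 8.1408 ~ t(5).
Step 5: Two-sided p-value from the t-distribution with 5 df = 0.000454.
Step 6: alpha = 0.1. reject H0.

rho = 0.9643, p = 0.000454, reject H0 at alpha = 0.1.


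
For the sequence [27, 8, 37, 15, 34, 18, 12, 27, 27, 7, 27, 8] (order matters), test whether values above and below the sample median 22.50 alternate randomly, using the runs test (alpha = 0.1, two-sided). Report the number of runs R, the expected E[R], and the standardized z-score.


Step 1: Compute median = 22.50; label A = above, B = below.
Labels in order: ABABABBAABAB  (n_A = 6, n_B = 6)
Step 2: Count runs R = 10.
Step 3: Under H0 (random ordering), E[R] = 2*n_A*n_B/(n_A+n_B) + 1 = 2*6*6/12 + 1 = 7.0000.
        Var[R] = 2*n_A*n_B*(2*n_A*n_B - n_A - n_B) / ((n_A+n_B)^2 * (n_A+n_B-1)) = 4320/1584 = 2.7273.
        SD[R] = 1.6514.
Step 4: Continuity-corrected z = (R - 0.5 - E[R]) / SD[R] = (10 - 0.5 - 7.0000) / 1.6514 = 1.5138.
Step 5: Two-sided p-value via normal approximation = 2*(1 - Phi(|z|)) = 0.130070.
Step 6: alpha = 0.1. fail to reject H0.

R = 10, z = 1.5138, p = 0.130070, fail to reject H0.


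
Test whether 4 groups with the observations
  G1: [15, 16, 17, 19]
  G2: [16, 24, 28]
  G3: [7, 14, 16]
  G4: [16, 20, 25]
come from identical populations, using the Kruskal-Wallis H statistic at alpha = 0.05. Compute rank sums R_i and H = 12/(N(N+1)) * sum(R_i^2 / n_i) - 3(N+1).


Step 1: Combine all N = 13 observations and assign midranks.
sorted (value, group, rank): (7,G3,1), (14,G3,2), (15,G1,3), (16,G1,5.5), (16,G2,5.5), (16,G3,5.5), (16,G4,5.5), (17,G1,8), (19,G1,9), (20,G4,10), (24,G2,11), (25,G4,12), (28,G2,13)
Step 2: Sum ranks within each group.
R_1 = 25.5 (n_1 = 4)
R_2 = 29.5 (n_2 = 3)
R_3 = 8.5 (n_3 = 3)
R_4 = 27.5 (n_4 = 3)
Step 3: H = 12/(N(N+1)) * sum(R_i^2/n_i) - 3(N+1)
     = 12/(13*14) * (25.5^2/4 + 29.5^2/3 + 8.5^2/3 + 27.5^2/3) - 3*14
     = 0.065934 * 728.812 - 42
     = 6.053571.
Step 4: Ties present; correction factor C = 1 - 60/(13^3 - 13) = 0.972527. Corrected H = 6.053571 / 0.972527 = 6.224576.
Step 5: Under H0, H ~ chi^2(3); p-value = 0.101181.
Step 6: alpha = 0.05. fail to reject H0.

H = 6.2246, df = 3, p = 0.101181, fail to reject H0.


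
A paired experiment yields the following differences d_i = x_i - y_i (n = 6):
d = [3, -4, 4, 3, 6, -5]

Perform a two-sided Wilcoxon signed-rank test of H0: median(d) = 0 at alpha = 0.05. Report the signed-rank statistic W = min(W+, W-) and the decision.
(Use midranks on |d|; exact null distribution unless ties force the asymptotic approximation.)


Step 1: Drop any zero differences (none here) and take |d_i|.
|d| = [3, 4, 4, 3, 6, 5]
Step 2: Midrank |d_i| (ties get averaged ranks).
ranks: |3|->1.5, |4|->3.5, |4|->3.5, |3|->1.5, |6|->6, |5|->5
Step 3: Attach original signs; sum ranks with positive sign and with negative sign.
W+ = 1.5 + 3.5 + 1.5 + 6 = 12.5
W- = 3.5 + 5 = 8.5
(Check: W+ + W- = 21 should equal n(n+1)/2 = 21.)
Step 4: Test statistic W = min(W+, W-) = 8.5.
Step 5: Ties in |d|, so use the tie-corrected normal approximation.
        E[W] = n(n+1)/4 = 6*7/4 = 10.5.
        Tie groups: |d|=3 (t=2), |d|=4 (t=2); sum(t^3 - t) = 12.
        Var[W] = n(n+1)(2n+1)/24 - sum(t^3-t)/48 = 546/24 - 12/48 = 22.5.
        z = (W - E[W]) / sqrt(Var[W]) = (8.5 - 10.5) / 4.7434 = -0.4216.
        Two-sided p = 2*Phi(z) = 0.673290.
Step 6: alpha = 0.05. fail to reject H0.

W+ = 12.5, W- = 8.5, W = min = 8.5, p = 0.673290, fail to reject H0.


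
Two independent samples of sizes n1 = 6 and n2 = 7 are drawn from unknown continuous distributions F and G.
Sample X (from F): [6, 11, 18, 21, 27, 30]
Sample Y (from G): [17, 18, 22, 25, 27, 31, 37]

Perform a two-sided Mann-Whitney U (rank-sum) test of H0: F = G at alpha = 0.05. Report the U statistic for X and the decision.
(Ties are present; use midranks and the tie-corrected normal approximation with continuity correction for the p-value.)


Step 1: Combine and sort all 13 observations; assign midranks.
sorted (value, group): (6,X), (11,X), (17,Y), (18,X), (18,Y), (21,X), (22,Y), (25,Y), (27,X), (27,Y), (30,X), (31,Y), (37,Y)
ranks: 6->1, 11->2, 17->3, 18->4.5, 18->4.5, 21->6, 22->7, 25->8, 27->9.5, 27->9.5, 30->11, 31->12, 37->13
Step 2: Rank sum for X: R1 = 1 + 2 + 4.5 + 6 + 9.5 + 11 = 34.
Step 3: U_X = R1 - n1(n1+1)/2 = 34 - 6*7/2 = 34 - 21 = 13.
       U_Y = n1*n2 - U_X = 42 - 13 = 29.
Step 4: Ties are present, so use the tie-corrected normal approximation (with continuity correction) for the p-value.
Step 5: p-value = 0.282651; compare to alpha = 0.05. fail to reject H0.

U_X = 13, p = 0.282651, fail to reject H0 at alpha = 0.05.


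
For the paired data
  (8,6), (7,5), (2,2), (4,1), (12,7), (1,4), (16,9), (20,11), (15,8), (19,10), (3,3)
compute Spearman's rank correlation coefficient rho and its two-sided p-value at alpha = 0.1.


Step 1: Rank x and y separately (midranks; no ties here).
rank(x): 8->6, 7->5, 2->2, 4->4, 12->7, 1->1, 16->9, 20->11, 15->8, 19->10, 3->3
rank(y): 6->6, 5->5, 2->2, 1->1, 7->7, 4->4, 9->9, 11->11, 8->8, 10->10, 3->3
Step 2: d_i = R_x(i) - R_y(i); compute d_i^2.
  (6-6)^2=0, (5-5)^2=0, (2-2)^2=0, (4-1)^2=9, (7-7)^2=0, (1-4)^2=9, (9-9)^2=0, (11-11)^2=0, (8-8)^2=0, (10-10)^2=0, (3-3)^2=0
sum(d^2) = 18.
Step 3: rho = 1 - 6*18 / (11*(11^2 - 1)) = 1 - 108/1320 = 0.918182.
Step 4: Under H0, t = rho * sqrt((n-2)/(1-rho^2)) = 6.9531 ~ t(9).
Step 5: Two-sided p-value from the t-distribution with 9 df = 0.000067.
Step 6: alpha = 0.1. reject H0.

rho = 0.9182, p = 0.000067, reject H0 at alpha = 0.1.


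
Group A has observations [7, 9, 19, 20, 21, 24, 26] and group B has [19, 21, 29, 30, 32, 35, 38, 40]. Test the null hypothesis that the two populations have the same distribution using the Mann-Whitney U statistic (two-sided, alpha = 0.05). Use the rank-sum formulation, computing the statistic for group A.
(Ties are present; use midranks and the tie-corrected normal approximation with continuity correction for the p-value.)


Step 1: Combine and sort all 15 observations; assign midranks.
sorted (value, group): (7,X), (9,X), (19,X), (19,Y), (20,X), (21,X), (21,Y), (24,X), (26,X), (29,Y), (30,Y), (32,Y), (35,Y), (38,Y), (40,Y)
ranks: 7->1, 9->2, 19->3.5, 19->3.5, 20->5, 21->6.5, 21->6.5, 24->8, 26->9, 29->10, 30->11, 32->12, 35->13, 38->14, 40->15
Step 2: Rank sum for X: R1 = 1 + 2 + 3.5 + 5 + 6.5 + 8 + 9 = 35.
Step 3: U_X = R1 - n1(n1+1)/2 = 35 - 7*8/2 = 35 - 28 = 7.
       U_Y = n1*n2 - U_X = 56 - 7 = 49.
Step 4: Ties are present, so use the tie-corrected normal approximation (with continuity correction) for the p-value.
Step 5: p-value = 0.017470; compare to alpha = 0.05. reject H0.

U_X = 7, p = 0.017470, reject H0 at alpha = 0.05.


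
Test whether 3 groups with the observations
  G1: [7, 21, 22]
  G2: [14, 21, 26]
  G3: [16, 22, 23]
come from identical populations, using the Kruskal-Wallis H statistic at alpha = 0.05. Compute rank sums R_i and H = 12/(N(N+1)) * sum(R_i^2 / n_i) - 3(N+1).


Step 1: Combine all N = 9 observations and assign midranks.
sorted (value, group, rank): (7,G1,1), (14,G2,2), (16,G3,3), (21,G1,4.5), (21,G2,4.5), (22,G1,6.5), (22,G3,6.5), (23,G3,8), (26,G2,9)
Step 2: Sum ranks within each group.
R_1 = 12 (n_1 = 3)
R_2 = 15.5 (n_2 = 3)
R_3 = 17.5 (n_3 = 3)
Step 3: H = 12/(N(N+1)) * sum(R_i^2/n_i) - 3(N+1)
     = 12/(9*10) * (12^2/3 + 15.5^2/3 + 17.5^2/3) - 3*10
     = 0.133333 * 230.167 - 30
     = 0.688889.
Step 4: Ties present; correction factor C = 1 - 12/(9^3 - 9) = 0.983333. Corrected H = 0.688889 / 0.983333 = 0.700565.
Step 5: Under H0, H ~ chi^2(2); p-value = 0.704489.
Step 6: alpha = 0.05. fail to reject H0.

H = 0.7006, df = 2, p = 0.704489, fail to reject H0.


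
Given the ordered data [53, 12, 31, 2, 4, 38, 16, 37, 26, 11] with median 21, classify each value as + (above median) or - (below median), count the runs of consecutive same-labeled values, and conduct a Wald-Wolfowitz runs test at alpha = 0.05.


Step 1: Compute median = 21; label A = above, B = below.
Labels in order: ABABBABAAB  (n_A = 5, n_B = 5)
Step 2: Count runs R = 8.
Step 3: Under H0 (random ordering), E[R] = 2*n_A*n_B/(n_A+n_B) + 1 = 2*5*5/10 + 1 = 6.0000.
        Var[R] = 2*n_A*n_B*(2*n_A*n_B - n_A - n_B) / ((n_A+n_B)^2 * (n_A+n_B-1)) = 2000/900 = 2.2222.
        SD[R] = 1.4907.
Step 4: Continuity-corrected z = (R - 0.5 - E[R]) / SD[R] = (8 - 0.5 - 6.0000) / 1.4907 = 1.0062.
Step 5: Two-sided p-value via normal approximation = 2*(1 - Phi(|z|)) = 0.314305.
Step 6: alpha = 0.05. fail to reject H0.

R = 8, z = 1.0062, p = 0.314305, fail to reject H0.


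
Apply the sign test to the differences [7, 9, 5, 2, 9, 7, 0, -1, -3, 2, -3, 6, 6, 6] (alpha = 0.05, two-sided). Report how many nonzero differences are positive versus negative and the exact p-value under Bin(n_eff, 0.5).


Step 1: Discard zero differences. Original n = 14; n_eff = number of nonzero differences = 13.
Nonzero differences (with sign): +7, +9, +5, +2, +9, +7, -1, -3, +2, -3, +6, +6, +6
Step 2: Count signs: positive = 10, negative = 3.
Step 3: Under H0: P(positive) = 0.5, so the number of positives S ~ Bin(13, 0.5).
Step 4: Two-sided exact p-value = sum of Bin(13,0.5) probabilities at or below the observed probability = 0.092285.
Step 5: alpha = 0.05. fail to reject H0.

n_eff = 13, pos = 10, neg = 3, p = 0.092285, fail to reject H0.


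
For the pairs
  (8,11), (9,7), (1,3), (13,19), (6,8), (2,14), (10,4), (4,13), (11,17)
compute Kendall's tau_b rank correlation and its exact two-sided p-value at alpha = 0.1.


Step 1: Enumerate the 36 unordered pairs (i,j) with i<j and classify each by sign(x_j-x_i) * sign(y_j-y_i).
  (1,2):dx=+1,dy=-4->D; (1,3):dx=-7,dy=-8->C; (1,4):dx=+5,dy=+8->C; (1,5):dx=-2,dy=-3->C
  (1,6):dx=-6,dy=+3->D; (1,7):dx=+2,dy=-7->D; (1,8):dx=-4,dy=+2->D; (1,9):dx=+3,dy=+6->C
  (2,3):dx=-8,dy=-4->C; (2,4):dx=+4,dy=+12->C; (2,5):dx=-3,dy=+1->D; (2,6):dx=-7,dy=+7->D
  (2,7):dx=+1,dy=-3->D; (2,8):dx=-5,dy=+6->D; (2,9):dx=+2,dy=+10->C; (3,4):dx=+12,dy=+16->C
  (3,5):dx=+5,dy=+5->C; (3,6):dx=+1,dy=+11->C; (3,7):dx=+9,dy=+1->C; (3,8):dx=+3,dy=+10->C
  (3,9):dx=+10,dy=+14->C; (4,5):dx=-7,dy=-11->C; (4,6):dx=-11,dy=-5->C; (4,7):dx=-3,dy=-15->C
  (4,8):dx=-9,dy=-6->C; (4,9):dx=-2,dy=-2->C; (5,6):dx=-4,dy=+6->D; (5,7):dx=+4,dy=-4->D
  (5,8):dx=-2,dy=+5->D; (5,9):dx=+5,dy=+9->C; (6,7):dx=+8,dy=-10->D; (6,8):dx=+2,dy=-1->D
  (6,9):dx=+9,dy=+3->C; (7,8):dx=-6,dy=+9->D; (7,9):dx=+1,dy=+13->C; (8,9):dx=+7,dy=+4->C
Step 2: C = 22, D = 14, total pairs = 36.
Step 3: tau = (C - D)/(n(n-1)/2) = (22 - 14)/36 = 0.222222.
Step 4: Exact two-sided p-value (enumerate n! = 362880 permutations of y under H0): p = 0.476709.
Step 5: alpha = 0.1. fail to reject H0.

tau_b = 0.2222 (C=22, D=14), p = 0.476709, fail to reject H0.


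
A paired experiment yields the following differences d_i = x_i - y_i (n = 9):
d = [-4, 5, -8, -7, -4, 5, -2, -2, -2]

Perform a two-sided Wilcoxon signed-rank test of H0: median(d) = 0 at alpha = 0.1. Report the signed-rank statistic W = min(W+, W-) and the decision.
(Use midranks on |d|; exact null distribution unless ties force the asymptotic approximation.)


Step 1: Drop any zero differences (none here) and take |d_i|.
|d| = [4, 5, 8, 7, 4, 5, 2, 2, 2]
Step 2: Midrank |d_i| (ties get averaged ranks).
ranks: |4|->4.5, |5|->6.5, |8|->9, |7|->8, |4|->4.5, |5|->6.5, |2|->2, |2|->2, |2|->2
Step 3: Attach original signs; sum ranks with positive sign and with negative sign.
W+ = 6.5 + 6.5 = 13
W- = 4.5 + 9 + 8 + 4.5 + 2 + 2 + 2 = 32
(Check: W+ + W- = 45 should equal n(n+1)/2 = 45.)
Step 4: Test statistic W = min(W+, W-) = 13.
Step 5: Ties in |d|, so use the tie-corrected normal approximation.
        E[W] = n(n+1)/4 = 9*10/4 = 22.5.
        Tie groups: |d|=2 (t=3), |d|=4 (t=2), |d|=5 (t=2); sum(t^3 - t) = 36.
        Var[W] = n(n+1)(2n+1)/24 - sum(t^3-t)/48 = 1710/24 - 36/48 = 70.5.
        z = (W - E[W]) / sqrt(Var[W]) = (13 - 22.5) / 8.3964 = -1.1314.
        Two-sided p = 2*Phi(z) = 0.257873.
Step 6: alpha = 0.1. fail to reject H0.

W+ = 13, W- = 32, W = min = 13, p = 0.257873, fail to reject H0.


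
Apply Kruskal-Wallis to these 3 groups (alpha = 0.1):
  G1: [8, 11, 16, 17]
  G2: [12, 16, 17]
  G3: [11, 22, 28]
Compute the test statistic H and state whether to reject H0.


Step 1: Combine all N = 10 observations and assign midranks.
sorted (value, group, rank): (8,G1,1), (11,G1,2.5), (11,G3,2.5), (12,G2,4), (16,G1,5.5), (16,G2,5.5), (17,G1,7.5), (17,G2,7.5), (22,G3,9), (28,G3,10)
Step 2: Sum ranks within each group.
R_1 = 16.5 (n_1 = 4)
R_2 = 17 (n_2 = 3)
R_3 = 21.5 (n_3 = 3)
Step 3: H = 12/(N(N+1)) * sum(R_i^2/n_i) - 3(N+1)
     = 12/(10*11) * (16.5^2/4 + 17^2/3 + 21.5^2/3) - 3*11
     = 0.109091 * 318.479 - 33
     = 1.743182.
Step 4: Ties present; correction factor C = 1 - 18/(10^3 - 10) = 0.981818. Corrected H = 1.743182 / 0.981818 = 1.775463.
Step 5: Under H0, H ~ chi^2(2); p-value = 0.411588.
Step 6: alpha = 0.1. fail to reject H0.

H = 1.7755, df = 2, p = 0.411588, fail to reject H0.


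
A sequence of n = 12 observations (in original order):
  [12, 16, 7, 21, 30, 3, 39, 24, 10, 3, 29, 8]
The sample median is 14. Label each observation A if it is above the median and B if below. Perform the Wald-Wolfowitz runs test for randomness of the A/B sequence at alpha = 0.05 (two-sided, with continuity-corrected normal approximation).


Step 1: Compute median = 14; label A = above, B = below.
Labels in order: BABAABAABBAB  (n_A = 6, n_B = 6)
Step 2: Count runs R = 9.
Step 3: Under H0 (random ordering), E[R] = 2*n_A*n_B/(n_A+n_B) + 1 = 2*6*6/12 + 1 = 7.0000.
        Var[R] = 2*n_A*n_B*(2*n_A*n_B - n_A - n_B) / ((n_A+n_B)^2 * (n_A+n_B-1)) = 4320/1584 = 2.7273.
        SD[R] = 1.6514.
Step 4: Continuity-corrected z = (R - 0.5 - E[R]) / SD[R] = (9 - 0.5 - 7.0000) / 1.6514 = 0.9083.
Step 5: Two-sided p-value via normal approximation = 2*(1 - Phi(|z|)) = 0.363722.
Step 6: alpha = 0.05. fail to reject H0.

R = 9, z = 0.9083, p = 0.363722, fail to reject H0.


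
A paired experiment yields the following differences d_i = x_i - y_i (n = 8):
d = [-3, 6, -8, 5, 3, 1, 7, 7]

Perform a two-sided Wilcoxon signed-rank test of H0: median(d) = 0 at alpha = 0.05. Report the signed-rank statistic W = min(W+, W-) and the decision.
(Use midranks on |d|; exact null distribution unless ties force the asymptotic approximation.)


Step 1: Drop any zero differences (none here) and take |d_i|.
|d| = [3, 6, 8, 5, 3, 1, 7, 7]
Step 2: Midrank |d_i| (ties get averaged ranks).
ranks: |3|->2.5, |6|->5, |8|->8, |5|->4, |3|->2.5, |1|->1, |7|->6.5, |7|->6.5
Step 3: Attach original signs; sum ranks with positive sign and with negative sign.
W+ = 5 + 4 + 2.5 + 1 + 6.5 + 6.5 = 25.5
W- = 2.5 + 8 = 10.5
(Check: W+ + W- = 36 should equal n(n+1)/2 = 36.)
Step 4: Test statistic W = min(W+, W-) = 10.5.
Step 5: Ties in |d|, so use the tie-corrected normal approximation.
        E[W] = n(n+1)/4 = 8*9/4 = 18.
        Tie groups: |d|=3 (t=2), |d|=7 (t=2); sum(t^3 - t) = 12.
        Var[W] = n(n+1)(2n+1)/24 - sum(t^3-t)/48 = 1224/24 - 12/48 = 50.75.
        z = (W - E[W]) / sqrt(Var[W]) = (10.5 - 18) / 7.1239 = -1.0528.
        Two-sided p = 2*Phi(z) = 0.292436.
Step 6: alpha = 0.05. fail to reject H0.

W+ = 25.5, W- = 10.5, W = min = 10.5, p = 0.292436, fail to reject H0.


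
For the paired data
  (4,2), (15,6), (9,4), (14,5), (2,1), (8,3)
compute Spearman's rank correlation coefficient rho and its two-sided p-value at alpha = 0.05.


Step 1: Rank x and y separately (midranks; no ties here).
rank(x): 4->2, 15->6, 9->4, 14->5, 2->1, 8->3
rank(y): 2->2, 6->6, 4->4, 5->5, 1->1, 3->3
Step 2: d_i = R_x(i) - R_y(i); compute d_i^2.
  (2-2)^2=0, (6-6)^2=0, (4-4)^2=0, (5-5)^2=0, (1-1)^2=0, (3-3)^2=0
sum(d^2) = 0.
Step 3: rho = 1 - 6*0 / (6*(6^2 - 1)) = 1 - 0/210 = 1.000000.
Step 5: Two-sided p-value from the t-distribution with 4 df = 0.000000.
Step 6: alpha = 0.05. reject H0.

rho = 1.0000, p = 0.000000, reject H0 at alpha = 0.05.


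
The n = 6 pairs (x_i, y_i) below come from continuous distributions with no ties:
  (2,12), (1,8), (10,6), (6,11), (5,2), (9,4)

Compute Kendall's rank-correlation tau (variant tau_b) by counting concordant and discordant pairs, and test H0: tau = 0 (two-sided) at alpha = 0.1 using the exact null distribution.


Step 1: Enumerate the 15 unordered pairs (i,j) with i<j and classify each by sign(x_j-x_i) * sign(y_j-y_i).
  (1,2):dx=-1,dy=-4->C; (1,3):dx=+8,dy=-6->D; (1,4):dx=+4,dy=-1->D; (1,5):dx=+3,dy=-10->D
  (1,6):dx=+7,dy=-8->D; (2,3):dx=+9,dy=-2->D; (2,4):dx=+5,dy=+3->C; (2,5):dx=+4,dy=-6->D
  (2,6):dx=+8,dy=-4->D; (3,4):dx=-4,dy=+5->D; (3,5):dx=-5,dy=-4->C; (3,6):dx=-1,dy=-2->C
  (4,5):dx=-1,dy=-9->C; (4,6):dx=+3,dy=-7->D; (5,6):dx=+4,dy=+2->C
Step 2: C = 6, D = 9, total pairs = 15.
Step 3: tau = (C - D)/(n(n-1)/2) = (6 - 9)/15 = -0.200000.
Step 4: Exact two-sided p-value (enumerate n! = 720 permutations of y under H0): p = 0.719444.
Step 5: alpha = 0.1. fail to reject H0.

tau_b = -0.2000 (C=6, D=9), p = 0.719444, fail to reject H0.


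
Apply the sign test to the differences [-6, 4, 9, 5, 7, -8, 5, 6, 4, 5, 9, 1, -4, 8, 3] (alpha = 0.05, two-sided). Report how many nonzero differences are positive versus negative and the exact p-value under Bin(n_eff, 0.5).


Step 1: Discard zero differences. Original n = 15; n_eff = number of nonzero differences = 15.
Nonzero differences (with sign): -6, +4, +9, +5, +7, -8, +5, +6, +4, +5, +9, +1, -4, +8, +3
Step 2: Count signs: positive = 12, negative = 3.
Step 3: Under H0: P(positive) = 0.5, so the number of positives S ~ Bin(15, 0.5).
Step 4: Two-sided exact p-value = sum of Bin(15,0.5) probabilities at or below the observed probability = 0.035156.
Step 5: alpha = 0.05. reject H0.

n_eff = 15, pos = 12, neg = 3, p = 0.035156, reject H0.


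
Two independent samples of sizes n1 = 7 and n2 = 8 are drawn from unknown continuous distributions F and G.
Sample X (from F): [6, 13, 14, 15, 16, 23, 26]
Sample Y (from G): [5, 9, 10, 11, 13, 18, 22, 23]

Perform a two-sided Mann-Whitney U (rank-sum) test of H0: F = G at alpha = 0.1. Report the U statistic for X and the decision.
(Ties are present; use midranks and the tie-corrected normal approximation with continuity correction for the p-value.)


Step 1: Combine and sort all 15 observations; assign midranks.
sorted (value, group): (5,Y), (6,X), (9,Y), (10,Y), (11,Y), (13,X), (13,Y), (14,X), (15,X), (16,X), (18,Y), (22,Y), (23,X), (23,Y), (26,X)
ranks: 5->1, 6->2, 9->3, 10->4, 11->5, 13->6.5, 13->6.5, 14->8, 15->9, 16->10, 18->11, 22->12, 23->13.5, 23->13.5, 26->15
Step 2: Rank sum for X: R1 = 2 + 6.5 + 8 + 9 + 10 + 13.5 + 15 = 64.
Step 3: U_X = R1 - n1(n1+1)/2 = 64 - 7*8/2 = 64 - 28 = 36.
       U_Y = n1*n2 - U_X = 56 - 36 = 20.
Step 4: Ties are present, so use the tie-corrected normal approximation (with continuity correction) for the p-value.
Step 5: p-value = 0.384568; compare to alpha = 0.1. fail to reject H0.

U_X = 36, p = 0.384568, fail to reject H0 at alpha = 0.1.


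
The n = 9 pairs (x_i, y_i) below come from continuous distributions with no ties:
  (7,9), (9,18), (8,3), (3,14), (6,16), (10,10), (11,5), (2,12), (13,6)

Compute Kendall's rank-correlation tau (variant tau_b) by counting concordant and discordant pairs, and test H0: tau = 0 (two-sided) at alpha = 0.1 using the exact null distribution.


Step 1: Enumerate the 36 unordered pairs (i,j) with i<j and classify each by sign(x_j-x_i) * sign(y_j-y_i).
  (1,2):dx=+2,dy=+9->C; (1,3):dx=+1,dy=-6->D; (1,4):dx=-4,dy=+5->D; (1,5):dx=-1,dy=+7->D
  (1,6):dx=+3,dy=+1->C; (1,7):dx=+4,dy=-4->D; (1,8):dx=-5,dy=+3->D; (1,9):dx=+6,dy=-3->D
  (2,3):dx=-1,dy=-15->C; (2,4):dx=-6,dy=-4->C; (2,5):dx=-3,dy=-2->C; (2,6):dx=+1,dy=-8->D
  (2,7):dx=+2,dy=-13->D; (2,8):dx=-7,dy=-6->C; (2,9):dx=+4,dy=-12->D; (3,4):dx=-5,dy=+11->D
  (3,5):dx=-2,dy=+13->D; (3,6):dx=+2,dy=+7->C; (3,7):dx=+3,dy=+2->C; (3,8):dx=-6,dy=+9->D
  (3,9):dx=+5,dy=+3->C; (4,5):dx=+3,dy=+2->C; (4,6):dx=+7,dy=-4->D; (4,7):dx=+8,dy=-9->D
  (4,8):dx=-1,dy=-2->C; (4,9):dx=+10,dy=-8->D; (5,6):dx=+4,dy=-6->D; (5,7):dx=+5,dy=-11->D
  (5,8):dx=-4,dy=-4->C; (5,9):dx=+7,dy=-10->D; (6,7):dx=+1,dy=-5->D; (6,8):dx=-8,dy=+2->D
  (6,9):dx=+3,dy=-4->D; (7,8):dx=-9,dy=+7->D; (7,9):dx=+2,dy=+1->C; (8,9):dx=+11,dy=-6->D
Step 2: C = 13, D = 23, total pairs = 36.
Step 3: tau = (C - D)/(n(n-1)/2) = (13 - 23)/36 = -0.277778.
Step 4: Exact two-sided p-value (enumerate n! = 362880 permutations of y under H0): p = 0.358488.
Step 5: alpha = 0.1. fail to reject H0.

tau_b = -0.2778 (C=13, D=23), p = 0.358488, fail to reject H0.
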